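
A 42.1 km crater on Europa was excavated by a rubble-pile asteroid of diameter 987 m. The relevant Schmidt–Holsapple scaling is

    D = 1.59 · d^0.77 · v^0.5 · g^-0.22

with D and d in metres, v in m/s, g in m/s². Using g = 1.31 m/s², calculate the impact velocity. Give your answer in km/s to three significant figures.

v ≈ 19.3 km/s

Rearranging for v: v = [D / (1.59 · 987^0.77 · 1.31^-0.22)]^(1/0.5).
D = 42100 m.
987^0.77 = 202.1
1.31^-0.22 = 0.9423
Denominator = 1.59 × 202.1 × 0.9423 = 302.8
D / 302.8 = 42100 / 302.8 = 139.0
v = 139.0^(1/0.5) = 139.0^2 = 19321 m/s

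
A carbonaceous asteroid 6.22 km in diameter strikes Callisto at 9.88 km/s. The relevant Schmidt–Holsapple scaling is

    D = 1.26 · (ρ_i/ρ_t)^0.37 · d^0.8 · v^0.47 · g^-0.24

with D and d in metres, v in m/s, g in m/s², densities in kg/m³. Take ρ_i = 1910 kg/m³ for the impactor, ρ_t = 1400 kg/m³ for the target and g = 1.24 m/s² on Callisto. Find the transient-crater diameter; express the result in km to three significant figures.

D ≈ 110 km

In SI units: d = 6220 m, v = 9880 m/s.
(ρ_i/ρ_t)^0.37 = (1910/1400)^0.37 = 1.122
d^0.8 = 6220^0.8 = 1084
v^0.47 = 9880^0.47 = 75.43
g^-0.24 = 1.24^-0.24 = 0.9497
D = 1.26 × 1.122 × 1084 × 75.43 × 0.9497 = 1.098 × 10^5 m
   = 109.8 km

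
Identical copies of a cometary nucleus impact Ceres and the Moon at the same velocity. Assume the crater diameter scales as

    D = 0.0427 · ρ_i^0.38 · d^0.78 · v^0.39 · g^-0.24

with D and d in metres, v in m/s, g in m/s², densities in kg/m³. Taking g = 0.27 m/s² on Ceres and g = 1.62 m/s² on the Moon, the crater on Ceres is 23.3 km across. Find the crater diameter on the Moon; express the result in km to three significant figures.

All impactor-dependent factors cancel in the ratio, leaving D_Moon/D_Ceres = (g_Moon/g_Ceres)^-0.24.
(1.62/0.27)^-0.24 = 6.000^-0.24 = 0.6505
D_Moon = 0.6505 × 23.3 km = 15.2 km

D ≈ 15.2 km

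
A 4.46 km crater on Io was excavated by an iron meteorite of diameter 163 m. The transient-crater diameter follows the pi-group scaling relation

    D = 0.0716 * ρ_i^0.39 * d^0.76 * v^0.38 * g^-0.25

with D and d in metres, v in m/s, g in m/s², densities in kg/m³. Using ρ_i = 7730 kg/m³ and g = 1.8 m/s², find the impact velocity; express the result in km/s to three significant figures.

v ≈ 23.4 km/s

Rearranging for v: v = [D / (0.0716 · 7730^0.39 · 163^0.76 · 1.8^-0.25)]^(1/0.38).
D = 4460 m.
7730^0.39 = 32.84
163^0.76 = 48.00
1.8^-0.25 = 0.8633
Denominator = 0.0716 × 32.84 × 48.00 × 0.8633 = 97.44
D / 97.44 = 4460 / 97.44 = 45.77
v = 45.77^(1/0.38) = 45.77^2.6316 = 23441 m/s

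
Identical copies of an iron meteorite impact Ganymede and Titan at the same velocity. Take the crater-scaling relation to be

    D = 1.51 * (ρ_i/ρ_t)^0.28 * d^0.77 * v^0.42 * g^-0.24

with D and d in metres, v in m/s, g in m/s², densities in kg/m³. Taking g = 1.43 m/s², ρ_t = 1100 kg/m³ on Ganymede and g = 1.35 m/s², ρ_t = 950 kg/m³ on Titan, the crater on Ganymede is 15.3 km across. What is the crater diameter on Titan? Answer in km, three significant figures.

The impactor-only factors (d, v, ρ_i) cancel in the ratio, leaving D_Titan/D_Ganymede = (g_Titan/g_Ganymede)^-0.24 · (ρ_t,Ganymede/ρ_t,Titan)^0.28.
(1.35/1.43)^-0.24 = 0.9441^-0.24 = 1.014
(1100/950)^0.28 = 1.158^0.28 = 1.042
Ratio = 1.014 × 1.042 = 1.057
D_Titan = 1.057 × 15.3 km = 16.2 km

D ≈ 16.2 km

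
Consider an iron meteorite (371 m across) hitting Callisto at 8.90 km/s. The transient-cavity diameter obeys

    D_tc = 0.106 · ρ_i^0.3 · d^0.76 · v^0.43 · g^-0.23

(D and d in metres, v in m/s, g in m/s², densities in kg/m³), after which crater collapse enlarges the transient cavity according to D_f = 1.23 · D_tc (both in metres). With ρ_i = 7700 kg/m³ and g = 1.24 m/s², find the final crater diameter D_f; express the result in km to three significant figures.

D_f ≈ 8.14 km

v = 8900 m/s.
ρ_i^0.3 = 7700^0.3 = 14.65
d^0.76 = 371^0.76 = 89.69
v^0.43 = 8900^0.43 = 49.92
g^-0.23 = 1.24^-0.23 = 0.9517
D_tc = 0.106 × 14.65 × 89.69 × 49.92 × 0.9517 = 6617 m
D_f = 1.23 × 6617 = 8139 m
     = 8.139 km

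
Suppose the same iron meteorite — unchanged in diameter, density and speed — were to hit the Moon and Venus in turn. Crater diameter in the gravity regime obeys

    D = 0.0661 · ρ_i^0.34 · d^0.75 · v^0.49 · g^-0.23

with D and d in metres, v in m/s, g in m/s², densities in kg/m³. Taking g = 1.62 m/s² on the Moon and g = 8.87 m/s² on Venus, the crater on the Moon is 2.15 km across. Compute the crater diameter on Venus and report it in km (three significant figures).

All impactor-dependent factors cancel in the ratio, leaving D_Venus/D_Moon = (g_Venus/g_Moon)^-0.23.
(8.87/1.62)^-0.23 = 5.475^-0.23 = 0.6764
D_Venus = 0.6764 × 2.15 km = 1.45 km

D ≈ 1.45 km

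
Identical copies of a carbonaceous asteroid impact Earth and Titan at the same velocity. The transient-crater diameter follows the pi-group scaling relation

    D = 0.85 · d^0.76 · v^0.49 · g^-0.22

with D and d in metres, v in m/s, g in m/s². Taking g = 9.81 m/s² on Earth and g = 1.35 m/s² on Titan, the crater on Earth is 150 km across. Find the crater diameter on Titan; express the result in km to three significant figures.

D ≈ 232 km

All impactor-dependent factors cancel in the ratio, leaving D_Titan/D_Earth = (g_Titan/g_Earth)^-0.22.
(1.35/9.81)^-0.22 = 0.1376^-0.22 = 1.547
D_Titan = 1.547 × 150 km = 232 km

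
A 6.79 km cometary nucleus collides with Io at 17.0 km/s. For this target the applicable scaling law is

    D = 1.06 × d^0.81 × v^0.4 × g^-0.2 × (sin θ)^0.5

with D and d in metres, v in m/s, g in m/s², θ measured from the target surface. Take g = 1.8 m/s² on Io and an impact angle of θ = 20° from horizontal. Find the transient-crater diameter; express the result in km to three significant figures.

D ≈ 34.5 km

In SI units: d = 6790 m, v = 17000 m/s.
d^0.81 = 6790^0.81 = 1270
v^0.4 = 17000^0.4 = 49.22
g^-0.2 = 1.8^-0.2 = 0.8891
(sin 20°)^0.5 = 0.3420^0.5 = 0.5848
D = 1.06 × 1270 × 49.22 × 0.8891 × 0.5848 = 34452 m
   = 34.45 km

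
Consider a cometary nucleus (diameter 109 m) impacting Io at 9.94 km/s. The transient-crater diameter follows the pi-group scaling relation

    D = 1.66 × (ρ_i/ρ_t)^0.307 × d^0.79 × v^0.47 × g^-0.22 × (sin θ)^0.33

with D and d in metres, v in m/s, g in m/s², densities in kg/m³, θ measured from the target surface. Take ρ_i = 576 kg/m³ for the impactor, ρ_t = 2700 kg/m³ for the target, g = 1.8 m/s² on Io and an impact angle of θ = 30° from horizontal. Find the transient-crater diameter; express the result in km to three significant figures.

In SI units: v = 9940 m/s.
(ρ_i/ρ_t)^0.307 = (576/2700)^0.307 = 0.6223
d^0.79 = 109^0.79 = 40.70
v^0.47 = 9940^0.47 = 75.64
g^-0.22 = 1.8^-0.22 = 0.8787
(sin 30°)^0.33 = 0.5000^0.33 = 0.7955
D = 1.66 × 0.6223 × 40.70 × 75.64 × 0.8787 × 0.7955 = 2223 m
   = 2.223 km

D ≈ 2.22 km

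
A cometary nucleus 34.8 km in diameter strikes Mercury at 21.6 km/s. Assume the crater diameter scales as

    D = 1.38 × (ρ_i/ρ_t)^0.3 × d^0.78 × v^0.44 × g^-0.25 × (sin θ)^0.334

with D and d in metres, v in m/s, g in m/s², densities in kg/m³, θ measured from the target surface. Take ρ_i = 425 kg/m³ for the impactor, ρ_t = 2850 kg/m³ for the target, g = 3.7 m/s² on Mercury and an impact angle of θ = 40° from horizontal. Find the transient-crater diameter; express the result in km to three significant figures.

In SI units: d = 34800 m, v = 21600 m/s.
(ρ_i/ρ_t)^0.3 = (425/2850)^0.3 = 0.5650
d^0.78 = 34800^0.78 = 3487
v^0.44 = 21600^0.44 = 80.75
g^-0.25 = 3.7^-0.25 = 0.7210
(sin 40°)^0.334 = 0.6428^0.334 = 0.8628
D = 1.38 × 0.5650 × 3487 × 80.75 × 0.7210 × 0.8628 = 1.366 × 10^5 m
   = 136.6 km

D ≈ 137 km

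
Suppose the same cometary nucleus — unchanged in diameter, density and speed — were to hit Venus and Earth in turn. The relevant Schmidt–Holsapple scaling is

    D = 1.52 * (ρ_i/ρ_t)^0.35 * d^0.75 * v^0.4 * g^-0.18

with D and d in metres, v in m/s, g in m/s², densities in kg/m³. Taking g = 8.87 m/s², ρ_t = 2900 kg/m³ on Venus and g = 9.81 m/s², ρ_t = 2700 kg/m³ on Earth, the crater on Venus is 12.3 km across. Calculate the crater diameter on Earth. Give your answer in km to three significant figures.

The impactor-only factors (d, v, ρ_i) cancel in the ratio, leaving D_Earth/D_Venus = (g_Earth/g_Venus)^-0.18 · (ρ_t,Venus/ρ_t,Earth)^0.35.
(9.81/8.87)^-0.18 = 1.106^-0.18 = 0.9820
(2900/2700)^0.35 = 1.074^0.35 = 1.025
Ratio = 0.9820 × 1.025 = 1.007
D_Earth = 1.007 × 12.3 km = 12.4 km

D ≈ 12.4 km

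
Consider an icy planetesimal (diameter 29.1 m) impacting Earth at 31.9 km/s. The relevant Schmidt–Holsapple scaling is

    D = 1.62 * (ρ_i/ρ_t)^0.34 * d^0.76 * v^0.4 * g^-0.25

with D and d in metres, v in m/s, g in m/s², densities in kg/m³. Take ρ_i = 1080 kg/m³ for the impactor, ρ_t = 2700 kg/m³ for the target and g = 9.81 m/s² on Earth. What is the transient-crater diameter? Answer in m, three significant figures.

D ≈ 550 m

In SI units: v = 31900 m/s.
(ρ_i/ρ_t)^0.34 = (1080/2700)^0.34 = 0.7323
d^0.76 = 29.1^0.76 = 12.96
v^0.4 = 31900^0.4 = 63.32
g^-0.25 = 9.81^-0.25 = 0.5650
D = 1.62 × 0.7323 × 12.96 × 63.32 × 0.5650 = 550.0 m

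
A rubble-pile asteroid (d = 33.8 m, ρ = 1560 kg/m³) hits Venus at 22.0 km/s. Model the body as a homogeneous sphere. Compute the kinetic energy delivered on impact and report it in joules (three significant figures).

v = 22000 m/s.
Mass m = (π/6) ρ d³ = (π/6) × 1560 × (33.8)³ = 3.154 × 10^7 kg
E = ½ m v² = 0.5 × 3.154 × 10^7 × (22000)² = 7.633 × 10^15 J

E ≈ 7.63 × 10^15 J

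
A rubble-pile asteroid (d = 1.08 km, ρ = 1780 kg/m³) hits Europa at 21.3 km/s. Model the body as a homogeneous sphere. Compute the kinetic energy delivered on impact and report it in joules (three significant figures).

d = 1080 m; v = 21300 m/s.
Mass m = (π/6) ρ d³ = (π/6) × 1780 × (1080)³ = 1.174 × 10^12 kg
E = ½ m v² = 0.5 × 1.174 × 10^12 × (21300)² = 2.663 × 10^20 J

E ≈ 2.66 × 10^20 J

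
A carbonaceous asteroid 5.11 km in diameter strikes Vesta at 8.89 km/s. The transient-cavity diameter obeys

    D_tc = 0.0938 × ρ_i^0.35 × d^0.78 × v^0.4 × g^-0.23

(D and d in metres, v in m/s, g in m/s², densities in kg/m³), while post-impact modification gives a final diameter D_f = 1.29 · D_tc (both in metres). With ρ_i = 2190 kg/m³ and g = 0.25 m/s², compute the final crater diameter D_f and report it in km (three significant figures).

In SI: d = 5110 m, v = 8890 m/s.
ρ_i^0.35 = 2190^0.35 = 14.76
d^0.78 = 5110^0.78 = 780.9
v^0.4 = 8890^0.4 = 37.98
g^-0.23 = 0.25^-0.23 = 1.376
D_tc = 0.0938 × 14.76 × 780.9 × 37.98 × 1.376 = 56500 m
D_f = 1.29 × 56500 = 72885 m
     = 72.89 km

D_f ≈ 72.9 km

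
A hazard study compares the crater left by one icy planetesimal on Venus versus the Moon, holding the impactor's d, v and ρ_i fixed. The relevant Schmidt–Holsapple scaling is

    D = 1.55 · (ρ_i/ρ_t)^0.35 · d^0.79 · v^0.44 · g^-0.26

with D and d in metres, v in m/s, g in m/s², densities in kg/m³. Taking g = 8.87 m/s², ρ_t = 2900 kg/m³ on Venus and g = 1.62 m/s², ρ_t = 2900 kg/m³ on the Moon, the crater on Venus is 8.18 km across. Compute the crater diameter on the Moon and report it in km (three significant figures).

D ≈ 12.7 km

The impactor-only factors (d, v, ρ_i) cancel in the ratio, leaving D_Moon/D_Venus = (g_Moon/g_Venus)^-0.26 · (ρ_t,Venus/ρ_t,Moon)^0.35.
(1.62/8.87)^-0.26 = 0.1826^-0.26 = 1.556
(2900/2900)^0.35 = 1.000^0.35 = 1.000
Ratio = 1.556 × 1.000 = 1.556
D_Moon = 1.556 × 8.18 km = 12.7 km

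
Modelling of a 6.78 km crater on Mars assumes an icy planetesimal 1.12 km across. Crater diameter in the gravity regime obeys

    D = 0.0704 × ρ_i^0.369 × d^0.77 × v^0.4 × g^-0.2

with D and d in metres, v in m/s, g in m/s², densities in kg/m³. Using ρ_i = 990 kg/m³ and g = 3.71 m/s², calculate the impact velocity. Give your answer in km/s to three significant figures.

v ≈ 12.9 km/s

Rearranging for v: v = [D / (0.0704 · 990^0.369 · 1120^0.77 · 3.71^-0.2)]^(1/0.4).
D = 6780 m.
990^0.369 = 12.75
1120^0.77 = 222.8
3.71^-0.2 = 0.7694
Denominator = 0.0704 × 12.75 × 222.8 × 0.7694 = 153.9
D / 153.9 = 6780 / 153.9 = 44.05
v = 44.05^(1/0.4) = 44.05^2.5 = 12878 m/s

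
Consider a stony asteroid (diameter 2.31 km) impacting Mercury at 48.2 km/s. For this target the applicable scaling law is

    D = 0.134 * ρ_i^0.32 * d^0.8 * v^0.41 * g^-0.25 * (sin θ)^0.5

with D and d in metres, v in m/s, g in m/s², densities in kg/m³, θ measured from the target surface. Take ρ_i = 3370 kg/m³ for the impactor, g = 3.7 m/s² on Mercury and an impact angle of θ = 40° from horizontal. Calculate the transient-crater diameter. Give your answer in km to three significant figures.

In SI units: d = 2310 m, v = 48200 m/s.
ρ_i^0.32 = 3370^0.32 = 13.45
d^0.8 = 2310^0.8 = 490.8
v^0.41 = 48200^0.41 = 83.19
g^-0.25 = 3.7^-0.25 = 0.7210
(sin 40°)^0.5 = 0.6428^0.5 = 0.8017
D = 0.134 × 13.45 × 490.8 × 83.19 × 0.7210 × 0.8017 = 42535 m
   = 42.54 km

D ≈ 42.5 km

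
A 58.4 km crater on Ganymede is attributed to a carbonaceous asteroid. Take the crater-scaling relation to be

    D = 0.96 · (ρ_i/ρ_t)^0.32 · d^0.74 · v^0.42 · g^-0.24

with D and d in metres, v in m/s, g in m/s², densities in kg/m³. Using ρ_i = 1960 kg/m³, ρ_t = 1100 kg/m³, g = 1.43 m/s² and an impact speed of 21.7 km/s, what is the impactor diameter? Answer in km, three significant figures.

Rearranging for d: d = [D / (0.96 · (1960/1100)^0.32 · 21700^0.42 · 1.43^-0.24)]^(1/0.74).
D = 58400 m.
(1960/1100)^0.32 = 1.203
21700^0.42 = 66.27
1.43^-0.24 = 0.9177
Denominator = 0.96 × 1.203 × 66.27 × 0.9177 = 70.24
D / 70.24 = 58400 / 70.24 = 831.4
d = 831.4^(1/0.74) = 831.4^1.3514 = 8827 m

d ≈ 8.83 km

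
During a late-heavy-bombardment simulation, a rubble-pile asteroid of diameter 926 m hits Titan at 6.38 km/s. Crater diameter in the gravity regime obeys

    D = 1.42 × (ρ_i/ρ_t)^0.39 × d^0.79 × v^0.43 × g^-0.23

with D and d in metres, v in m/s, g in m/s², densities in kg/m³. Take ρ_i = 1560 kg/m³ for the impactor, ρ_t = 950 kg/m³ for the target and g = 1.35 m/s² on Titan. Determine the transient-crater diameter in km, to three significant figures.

D ≈ 15.3 km

In SI units: v = 6380 m/s.
(ρ_i/ρ_t)^0.39 = (1560/950)^0.39 = 1.213
d^0.79 = 926^0.79 = 220.6
v^0.43 = 6380^0.43 = 43.26
g^-0.23 = 1.35^-0.23 = 0.9333
D = 1.42 × 1.213 × 220.6 × 43.26 × 0.9333 = 15341 m
   = 15.34 km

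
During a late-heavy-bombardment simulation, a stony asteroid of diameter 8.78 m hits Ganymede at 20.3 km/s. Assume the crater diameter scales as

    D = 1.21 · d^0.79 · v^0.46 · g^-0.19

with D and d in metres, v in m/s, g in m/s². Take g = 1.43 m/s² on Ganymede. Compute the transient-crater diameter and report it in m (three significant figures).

In SI units: v = 20300 m/s.
d^0.79 = 8.78^0.79 = 5.564
v^0.46 = 20300^0.46 = 95.82
g^-0.19 = 1.43^-0.19 = 0.9343
D = 1.21 × 5.564 × 95.82 × 0.9343 = 602.7 m

D ≈ 603 m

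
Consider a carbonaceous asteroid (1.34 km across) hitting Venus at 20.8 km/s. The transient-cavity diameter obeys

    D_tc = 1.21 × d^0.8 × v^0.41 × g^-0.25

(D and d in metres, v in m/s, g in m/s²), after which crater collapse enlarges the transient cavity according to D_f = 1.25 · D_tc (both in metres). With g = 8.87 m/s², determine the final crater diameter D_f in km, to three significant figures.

D_f ≈ 16.4 km

In SI: d = 1340 m, v = 20800 m/s.
d^0.8 = 1340^0.8 = 317.5
v^0.41 = 20800^0.41 = 58.94
g^-0.25 = 8.87^-0.25 = 0.5795
D_tc = 1.21 × 317.5 × 58.94 × 0.5795 = 13120 m
D_f = 1.25 × 13120 = 16400 m
     = 16.40 km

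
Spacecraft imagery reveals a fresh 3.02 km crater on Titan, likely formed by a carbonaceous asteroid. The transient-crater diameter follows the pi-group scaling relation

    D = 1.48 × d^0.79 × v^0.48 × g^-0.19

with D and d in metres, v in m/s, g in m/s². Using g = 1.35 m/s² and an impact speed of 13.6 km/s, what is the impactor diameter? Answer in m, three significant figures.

d ≈ 51.2 m

Rearranging for d: d = [D / (1.48 · 13600^0.48 · 1.35^-0.19)]^(1/0.79).
D = 3020 m.
13600^0.48 = 96.40
1.35^-0.19 = 0.9446
Denominator = 1.48 × 96.40 × 0.9446 = 134.8
D / 134.8 = 3020 / 134.8 = 22.40
d = 22.40^(1/0.79) = 22.40^1.2658 = 51.19 m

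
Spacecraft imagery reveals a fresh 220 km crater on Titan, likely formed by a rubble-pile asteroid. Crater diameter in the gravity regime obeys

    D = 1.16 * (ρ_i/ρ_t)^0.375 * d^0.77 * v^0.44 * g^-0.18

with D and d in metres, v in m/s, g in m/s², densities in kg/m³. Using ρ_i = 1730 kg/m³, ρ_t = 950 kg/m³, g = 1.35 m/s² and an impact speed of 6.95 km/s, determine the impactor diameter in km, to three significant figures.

Rearranging for d: d = [D / (1.16 · (1730/950)^0.375 · 6950^0.44 · 1.35^-0.18)]^(1/0.77).
D = 220000 m.
(1730/950)^0.375 = 1.252
6950^0.44 = 49.03
1.35^-0.18 = 0.9474
Denominator = 1.16 × 1.252 × 49.03 × 0.9474 = 67.46
D / 67.46 = 220000 / 67.46 = 3261
d = 3261^(1/0.77) = 3261^1.2987 = 36542 m

d ≈ 36.5 km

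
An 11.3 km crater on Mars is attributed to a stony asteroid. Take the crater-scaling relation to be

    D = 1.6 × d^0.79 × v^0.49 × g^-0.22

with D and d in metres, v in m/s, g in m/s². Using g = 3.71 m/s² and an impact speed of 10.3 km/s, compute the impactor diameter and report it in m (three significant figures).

d ≈ 348 m

Rearranging for d: d = [D / (1.6 · 10300^0.49 · 3.71^-0.22)]^(1/0.79).
D = 11300 m.
10300^0.49 = 92.53
3.71^-0.22 = 0.7494
Denominator = 1.6 × 92.53 × 0.7494 = 110.9
D / 110.9 = 11300 / 110.9 = 101.9
d = 101.9^(1/0.79) = 101.9^1.2658 = 348.3 m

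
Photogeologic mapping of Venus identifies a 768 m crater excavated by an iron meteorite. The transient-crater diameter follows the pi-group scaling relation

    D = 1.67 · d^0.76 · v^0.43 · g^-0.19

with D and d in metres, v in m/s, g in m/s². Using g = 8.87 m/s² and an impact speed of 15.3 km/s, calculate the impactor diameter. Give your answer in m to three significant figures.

Rearranging for d: d = [D / (1.67 · 15300^0.43 · 8.87^-0.19)]^(1/0.76).
15300^0.43 = 63.01
8.87^-0.19 = 0.6605
Denominator = 1.67 × 63.01 × 0.6605 = 69.50
D / 69.50 = 768 / 69.50 = 11.05
d = 11.05^(1/0.76) = 11.05^1.3158 = 23.60 m

d ≈ 23.6 m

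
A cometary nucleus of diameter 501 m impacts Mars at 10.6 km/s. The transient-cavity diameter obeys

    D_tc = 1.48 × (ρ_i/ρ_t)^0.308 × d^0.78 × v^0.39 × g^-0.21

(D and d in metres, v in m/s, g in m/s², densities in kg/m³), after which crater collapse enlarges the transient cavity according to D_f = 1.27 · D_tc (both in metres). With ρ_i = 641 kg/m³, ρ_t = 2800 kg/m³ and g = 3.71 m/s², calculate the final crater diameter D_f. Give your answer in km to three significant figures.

v = 10600 m/s.
(ρ_i/ρ_t)^0.308 = (641/2800)^0.308 = 0.6350
d^0.78 = 501^0.78 = 127.6
v^0.39 = 10600^0.39 = 37.14
g^-0.21 = 3.71^-0.21 = 0.7593
D_tc = 1.48 × 0.6350 × 127.6 × 37.14 × 0.7593 = 3382 m
D_f = 1.27 × 3382 = 4295 m
     = 4.295 km

D_f ≈ 4.30 km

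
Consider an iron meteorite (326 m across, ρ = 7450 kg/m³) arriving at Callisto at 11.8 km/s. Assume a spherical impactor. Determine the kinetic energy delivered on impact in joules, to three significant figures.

v = 11800 m/s.
Mass m = (π/6) ρ d³ = (π/6) × 7450 × (326)³ = 1.351 × 10^11 kg
E = ½ m v² = 0.5 × 1.351 × 10^11 × (11800)² = 9.406 × 10^18 J

E ≈ 9.41 × 10^18 J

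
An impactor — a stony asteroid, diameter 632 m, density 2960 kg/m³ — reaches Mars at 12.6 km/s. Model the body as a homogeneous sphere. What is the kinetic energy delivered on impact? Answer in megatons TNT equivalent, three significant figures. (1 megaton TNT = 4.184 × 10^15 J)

v = 12600 m/s.
Mass m = (π/6) ρ d³ = (π/6) × 2960 × (632)³ = 3.912 × 10^11 kg
E = ½ m v² = 0.5 × 3.912 × 10^11 × (12600)² = 3.105 × 10^19 J
   = 3.105 × 10^19 / 4.184×10^15 = 7421 Mt

E ≈ 7420 Mt TNT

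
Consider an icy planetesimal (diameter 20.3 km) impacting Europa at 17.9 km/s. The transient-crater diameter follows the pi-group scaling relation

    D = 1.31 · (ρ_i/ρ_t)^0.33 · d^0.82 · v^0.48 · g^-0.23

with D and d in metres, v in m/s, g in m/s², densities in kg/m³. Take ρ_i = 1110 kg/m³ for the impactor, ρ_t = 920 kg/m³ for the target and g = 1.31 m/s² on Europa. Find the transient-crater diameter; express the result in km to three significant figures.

D ≈ 491 km

In SI units: d = 20300 m, v = 17900 m/s.
(ρ_i/ρ_t)^0.33 = (1110/920)^0.33 = 1.064
d^0.82 = 20300^0.82 = 3405
v^0.48 = 17900^0.48 = 110.0
g^-0.23 = 1.31^-0.23 = 0.9398
D = 1.31 × 1.064 × 3405 × 110.0 × 0.9398 = 4.906 × 10^5 m
   = 490.6 km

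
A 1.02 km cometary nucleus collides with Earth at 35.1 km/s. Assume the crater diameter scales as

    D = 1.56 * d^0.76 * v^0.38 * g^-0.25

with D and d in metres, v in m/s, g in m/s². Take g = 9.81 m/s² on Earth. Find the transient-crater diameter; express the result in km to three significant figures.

In SI units: d = 1020 m, v = 35100 m/s.
d^0.76 = 1020^0.76 = 193.4
v^0.38 = 35100^0.38 = 53.36
g^-0.25 = 9.81^-0.25 = 0.5650
D = 1.56 × 193.4 × 53.36 × 0.5650 = 9096 m
   = 9.096 km

D ≈ 9.10 km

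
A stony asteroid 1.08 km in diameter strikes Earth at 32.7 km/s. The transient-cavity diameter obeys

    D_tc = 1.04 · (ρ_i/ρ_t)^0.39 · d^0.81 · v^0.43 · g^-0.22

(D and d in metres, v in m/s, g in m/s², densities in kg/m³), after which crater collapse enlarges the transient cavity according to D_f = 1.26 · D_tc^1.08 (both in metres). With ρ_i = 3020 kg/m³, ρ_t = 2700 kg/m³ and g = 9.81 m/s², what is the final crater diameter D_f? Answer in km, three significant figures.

In SI: d = 1080 m, v = 32700 m/s.
(ρ_i/ρ_t)^0.39 = (3020/2700)^0.39 = 1.045
d^0.81 = 1080^0.81 = 286.5
v^0.43 = 32700^0.43 = 87.35
g^-0.22 = 9.81^-0.22 = 0.6051
D_tc = 1.04 × 1.045 × 286.5 × 87.35 × 0.6051 = 16460 m
D_f = 1.26 × (16460)^1.08 = 45094 m
     = 45.09 km

D_f ≈ 45.1 km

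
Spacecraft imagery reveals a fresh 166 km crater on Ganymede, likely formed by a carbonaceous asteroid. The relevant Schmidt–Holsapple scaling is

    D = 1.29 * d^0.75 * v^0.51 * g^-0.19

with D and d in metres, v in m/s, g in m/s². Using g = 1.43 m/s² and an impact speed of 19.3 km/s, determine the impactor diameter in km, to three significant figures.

Rearranging for d: d = [D / (1.29 · 19300^0.51 · 1.43^-0.19)]^(1/0.75).
D = 166000 m.
19300^0.51 = 153.3
1.43^-0.19 = 0.9343
Denominator = 1.29 × 153.3 × 0.9343 = 184.8
D / 184.8 = 166000 / 184.8 = 898.3
d = 898.3^(1/0.75) = 898.3^1.3333 = 8666 m

d ≈ 8.67 km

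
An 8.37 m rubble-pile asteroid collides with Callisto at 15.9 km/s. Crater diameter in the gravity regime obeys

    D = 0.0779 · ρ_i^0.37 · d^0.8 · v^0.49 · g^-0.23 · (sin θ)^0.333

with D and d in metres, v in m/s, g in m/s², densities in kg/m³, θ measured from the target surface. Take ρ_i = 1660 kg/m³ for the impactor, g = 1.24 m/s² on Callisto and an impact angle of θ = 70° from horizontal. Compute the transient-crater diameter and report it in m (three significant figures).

In SI units: v = 15900 m/s.
ρ_i^0.37 = 1660^0.37 = 15.54
d^0.8 = 8.37^0.8 = 5.472
v^0.49 = 15900^0.49 = 114.5
g^-0.23 = 1.24^-0.23 = 0.9517
(sin 70°)^0.333 = 0.9397^0.333 = 0.9795
D = 0.0779 × 15.54 × 5.472 × 114.5 × 0.9517 × 0.9795 = 707.0 m

D ≈ 707 m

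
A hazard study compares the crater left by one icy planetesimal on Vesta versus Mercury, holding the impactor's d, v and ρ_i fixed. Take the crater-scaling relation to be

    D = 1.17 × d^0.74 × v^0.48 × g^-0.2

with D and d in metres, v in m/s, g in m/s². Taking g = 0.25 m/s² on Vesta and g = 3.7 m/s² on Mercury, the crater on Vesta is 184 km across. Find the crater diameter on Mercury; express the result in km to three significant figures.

D ≈ 107 km

All impactor-dependent factors cancel in the ratio, leaving D_Mercury/D_Vesta = (g_Mercury/g_Vesta)^-0.2.
(3.7/0.25)^-0.2 = 14.80^-0.2 = 0.5834
D_Mercury = 0.5834 × 184 km = 107 km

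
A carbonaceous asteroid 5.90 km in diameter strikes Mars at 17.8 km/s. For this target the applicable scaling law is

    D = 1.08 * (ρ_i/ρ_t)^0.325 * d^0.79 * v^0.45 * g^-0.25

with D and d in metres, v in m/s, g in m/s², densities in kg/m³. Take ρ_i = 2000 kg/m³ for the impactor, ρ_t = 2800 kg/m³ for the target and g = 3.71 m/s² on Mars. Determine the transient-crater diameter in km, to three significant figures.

D ≈ 54.4 km

In SI units: d = 5900 m, v = 17800 m/s.
(ρ_i/ρ_t)^0.325 = (2000/2800)^0.325 = 0.8964
d^0.79 = 5900^0.79 = 952.7
v^0.45 = 17800^0.45 = 81.79
g^-0.25 = 3.71^-0.25 = 0.7205
D = 1.08 × 0.8964 × 952.7 × 81.79 × 0.7205 = 54352 m
   = 54.35 km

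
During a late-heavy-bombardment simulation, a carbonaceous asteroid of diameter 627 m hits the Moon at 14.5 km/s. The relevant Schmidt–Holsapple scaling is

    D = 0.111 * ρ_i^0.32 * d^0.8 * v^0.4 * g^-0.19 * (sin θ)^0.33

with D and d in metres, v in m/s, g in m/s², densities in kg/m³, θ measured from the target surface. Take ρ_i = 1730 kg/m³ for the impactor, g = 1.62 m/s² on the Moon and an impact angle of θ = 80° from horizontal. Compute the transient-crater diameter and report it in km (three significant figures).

In SI units: v = 14500 m/s.
ρ_i^0.32 = 1730^0.32 = 10.87
d^0.8 = 627^0.8 = 172.9
v^0.4 = 14500^0.4 = 46.19
g^-0.19 = 1.62^-0.19 = 0.9124
(sin 80°)^0.33 = 0.9848^0.33 = 0.9950
D = 0.111 × 10.87 × 172.9 × 46.19 × 0.9124 × 0.9950 = 8748 m
   = 8.748 km

D ≈ 8.75 km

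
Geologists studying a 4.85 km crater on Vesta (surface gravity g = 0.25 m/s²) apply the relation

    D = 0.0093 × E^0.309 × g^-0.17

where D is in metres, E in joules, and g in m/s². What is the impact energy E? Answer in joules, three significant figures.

Rearranging: E = [D / (0.0093 · g^-0.17)]^(1/0.309).
D = 4850 m.
g^-0.17 = 0.25^-0.17 = 1.266
D / (0.0093 × 1.266) = 4850 / (0.01177) = 4.121 × 10^5
E = (4.121 × 10^5)^3.2362 = 1.483 × 10^18 J

E ≈ 1.48 × 10^18 J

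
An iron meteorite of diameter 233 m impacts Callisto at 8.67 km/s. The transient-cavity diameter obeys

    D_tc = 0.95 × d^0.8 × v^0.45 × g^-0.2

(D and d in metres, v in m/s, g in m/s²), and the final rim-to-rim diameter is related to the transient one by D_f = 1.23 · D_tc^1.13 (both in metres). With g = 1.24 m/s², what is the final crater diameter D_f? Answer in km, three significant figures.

D_f ≈ 15.4 km

v = 8670 m/s.
d^0.8 = 233^0.8 = 78.32
v^0.45 = 8670^0.45 = 59.17
g^-0.2 = 1.24^-0.2 = 0.9579
D_tc = 0.95 × 78.32 × 59.17 × 0.9579 = 4217 m
D_f = 1.23 × (4217)^1.13 = 15352 m
     = 15.35 km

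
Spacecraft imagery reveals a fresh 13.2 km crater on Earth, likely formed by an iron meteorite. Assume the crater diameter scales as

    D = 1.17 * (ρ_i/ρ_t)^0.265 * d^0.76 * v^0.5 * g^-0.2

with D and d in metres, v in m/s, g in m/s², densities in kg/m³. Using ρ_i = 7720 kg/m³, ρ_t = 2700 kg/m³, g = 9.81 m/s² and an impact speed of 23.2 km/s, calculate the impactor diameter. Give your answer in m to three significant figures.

d ≈ 365 m

Rearranging for d: d = [D / (1.17 · (7720/2700)^0.265 · 23200^0.5 · 9.81^-0.2)]^(1/0.76).
D = 13200 m.
(7720/2700)^0.265 = 1.321
23200^0.5 = 152.3
9.81^-0.2 = 0.6334
Denominator = 1.17 × 1.321 × 152.3 × 0.6334 = 149.1
D / 149.1 = 13200 / 149.1 = 88.53
d = 88.53^(1/0.76) = 88.53^1.3158 = 364.7 m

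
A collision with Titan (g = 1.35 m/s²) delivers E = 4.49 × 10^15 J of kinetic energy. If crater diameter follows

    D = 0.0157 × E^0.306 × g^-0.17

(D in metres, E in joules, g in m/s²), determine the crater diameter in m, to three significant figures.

E^0.306 = (4.49 × 10^15)^0.306 = 6.160 × 10^4
g^-0.17 = 1.35^-0.17 = 0.9503
D = 0.0157 × 6.160 × 10^4 × 0.9503 = 919.1 m

D ≈ 919 m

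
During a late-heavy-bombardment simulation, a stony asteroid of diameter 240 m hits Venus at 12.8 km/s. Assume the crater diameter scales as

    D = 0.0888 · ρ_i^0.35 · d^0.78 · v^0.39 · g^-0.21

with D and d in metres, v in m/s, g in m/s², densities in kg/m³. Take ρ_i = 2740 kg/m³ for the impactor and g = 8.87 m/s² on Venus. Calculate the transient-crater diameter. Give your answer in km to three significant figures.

D ≈ 2.58 km

In SI units: v = 12800 m/s.
ρ_i^0.35 = 2740^0.35 = 15.97
d^0.78 = 240^0.78 = 71.87
v^0.39 = 12800^0.39 = 39.98
g^-0.21 = 8.87^-0.21 = 0.6323
D = 0.0888 × 15.97 × 71.87 × 39.98 × 0.6323 = 2577 m
   = 2.577 km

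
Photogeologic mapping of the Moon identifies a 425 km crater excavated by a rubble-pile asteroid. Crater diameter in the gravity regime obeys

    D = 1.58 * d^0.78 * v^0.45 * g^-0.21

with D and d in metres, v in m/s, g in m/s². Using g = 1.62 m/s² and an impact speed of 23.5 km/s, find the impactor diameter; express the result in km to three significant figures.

Rearranging for d: d = [D / (1.58 · 23500^0.45 · 1.62^-0.21)]^(1/0.78).
D = 425000 m.
23500^0.45 = 92.68
1.62^-0.21 = 0.9037
Denominator = 1.58 × 92.68 × 0.9037 = 132.3
D / 132.3 = 425000 / 132.3 = 3212
d = 3212^(1/0.78) = 3212^1.2821 = 31336 m

d ≈ 31.3 km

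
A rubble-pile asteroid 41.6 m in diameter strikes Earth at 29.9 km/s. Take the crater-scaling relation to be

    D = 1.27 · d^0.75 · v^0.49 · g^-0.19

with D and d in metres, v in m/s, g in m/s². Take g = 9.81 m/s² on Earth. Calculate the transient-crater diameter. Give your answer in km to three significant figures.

In SI units: v = 29900 m/s.
d^0.75 = 41.6^0.75 = 16.38
v^0.49 = 29900^0.49 = 156.0
g^-0.19 = 9.81^-0.19 = 0.6480
D = 1.27 × 16.38 × 156.0 × 0.6480 = 2103 m
   = 2.103 km

D ≈ 2.10 km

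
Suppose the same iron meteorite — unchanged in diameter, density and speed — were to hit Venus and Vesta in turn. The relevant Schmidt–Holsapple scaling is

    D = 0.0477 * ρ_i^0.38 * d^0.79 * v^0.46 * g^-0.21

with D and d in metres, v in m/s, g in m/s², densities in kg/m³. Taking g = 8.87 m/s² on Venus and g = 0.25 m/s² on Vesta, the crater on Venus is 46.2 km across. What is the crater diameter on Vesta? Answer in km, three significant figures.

All impactor-dependent factors cancel in the ratio, leaving D_Vesta/D_Venus = (g_Vesta/g_Venus)^-0.21.
(0.25/8.87)^-0.21 = 0.02818^-0.21 = 2.116
D_Vesta = 2.116 × 46.2 km = 97.8 km

D ≈ 97.8 km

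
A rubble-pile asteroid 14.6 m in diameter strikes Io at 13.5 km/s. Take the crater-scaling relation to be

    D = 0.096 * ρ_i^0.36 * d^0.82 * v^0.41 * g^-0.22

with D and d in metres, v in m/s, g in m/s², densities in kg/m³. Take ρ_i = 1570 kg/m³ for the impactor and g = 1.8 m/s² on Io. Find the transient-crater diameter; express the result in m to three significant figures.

D ≈ 531 m

In SI units: v = 13500 m/s.
ρ_i^0.36 = 1570^0.36 = 14.14
d^0.82 = 14.6^0.82 = 9.011
v^0.41 = 13500^0.41 = 49.37
g^-0.22 = 1.8^-0.22 = 0.8787
D = 0.096 × 14.14 × 9.011 × 49.37 × 0.8787 = 530.6 m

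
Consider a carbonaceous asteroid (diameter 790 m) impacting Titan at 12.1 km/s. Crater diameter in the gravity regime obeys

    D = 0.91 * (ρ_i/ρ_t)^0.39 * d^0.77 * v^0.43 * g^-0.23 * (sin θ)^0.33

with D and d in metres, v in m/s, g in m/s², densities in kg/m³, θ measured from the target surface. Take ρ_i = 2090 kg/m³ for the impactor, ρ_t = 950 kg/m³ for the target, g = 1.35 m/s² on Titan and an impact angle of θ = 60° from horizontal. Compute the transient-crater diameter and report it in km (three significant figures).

In SI units: v = 12100 m/s.
(ρ_i/ρ_t)^0.39 = (2090/950)^0.39 = 1.360
d^0.77 = 790^0.77 = 170.3
v^0.43 = 12100^0.43 = 56.96
g^-0.23 = 1.35^-0.23 = 0.9333
(sin 60°)^0.33 = 0.8660^0.33 = 0.9536
D = 0.91 × 1.360 × 170.3 × 56.96 × 0.9333 × 0.9536 = 10684 m
   = 10.68 km

D ≈ 10.7 km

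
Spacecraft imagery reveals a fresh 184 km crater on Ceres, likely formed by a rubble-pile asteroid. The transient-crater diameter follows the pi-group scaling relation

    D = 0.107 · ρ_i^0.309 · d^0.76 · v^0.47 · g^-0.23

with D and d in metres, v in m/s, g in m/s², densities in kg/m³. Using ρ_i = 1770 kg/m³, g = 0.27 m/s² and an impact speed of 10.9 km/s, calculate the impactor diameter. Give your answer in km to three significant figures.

Rearranging for d: d = [D / (0.107 · 1770^0.309 · 10900^0.47 · 0.27^-0.23)]^(1/0.76).
D = 184000 m.
1770^0.309 = 10.08
10900^0.47 = 78.99
0.27^-0.23 = 1.351
Denominator = 0.107 × 10.08 × 78.99 × 1.351 = 115.1
D / 115.1 = 184000 / 115.1 = 1599
d = 1599^(1/0.76) = 1599^1.3158 = 16429 m

d ≈ 16.4 km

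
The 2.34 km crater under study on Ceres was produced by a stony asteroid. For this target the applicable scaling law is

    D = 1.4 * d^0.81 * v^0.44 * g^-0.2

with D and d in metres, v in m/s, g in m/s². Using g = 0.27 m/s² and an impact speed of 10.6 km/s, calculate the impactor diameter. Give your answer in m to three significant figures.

Rearranging for d: d = [D / (1.4 · 10600^0.44 · 0.27^-0.2)]^(1/0.81).
D = 2340 m.
10600^0.44 = 59.04
0.27^-0.2 = 1.299
Denominator = 1.4 × 59.04 × 1.299 = 107.4
D / 107.4 = 2340 / 107.4 = 21.79
d = 21.79^(1/0.81) = 21.79^1.2346 = 44.90 m

d ≈ 44.9 m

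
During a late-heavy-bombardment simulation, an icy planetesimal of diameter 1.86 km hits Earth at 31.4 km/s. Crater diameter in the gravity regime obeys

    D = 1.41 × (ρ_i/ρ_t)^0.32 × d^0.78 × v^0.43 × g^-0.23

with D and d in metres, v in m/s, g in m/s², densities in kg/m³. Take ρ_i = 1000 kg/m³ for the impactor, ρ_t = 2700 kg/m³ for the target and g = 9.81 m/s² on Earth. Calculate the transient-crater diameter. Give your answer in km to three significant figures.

D ≈ 18.5 km

In SI units: d = 1860 m, v = 31400 m/s.
(ρ_i/ρ_t)^0.32 = (1000/2700)^0.32 = 0.7277
d^0.78 = 1860^0.78 = 355.0
v^0.43 = 31400^0.43 = 85.84
g^-0.23 = 9.81^-0.23 = 0.5914
D = 1.41 × 0.7277 × 355.0 × 85.84 × 0.5914 = 18491 m
   = 18.49 km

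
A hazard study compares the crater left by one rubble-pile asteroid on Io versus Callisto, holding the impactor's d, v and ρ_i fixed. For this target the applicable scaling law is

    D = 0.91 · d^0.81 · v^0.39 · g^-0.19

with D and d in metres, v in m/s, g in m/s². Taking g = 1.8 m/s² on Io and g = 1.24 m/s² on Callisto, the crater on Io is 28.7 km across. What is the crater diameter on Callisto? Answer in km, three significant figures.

D ≈ 30.8 km

All impactor-dependent factors cancel in the ratio, leaving D_Callisto/D_Io = (g_Callisto/g_Io)^-0.19.
(1.24/1.8)^-0.19 = 0.6889^-0.19 = 1.073
D_Callisto = 1.073 × 28.7 km = 30.8 km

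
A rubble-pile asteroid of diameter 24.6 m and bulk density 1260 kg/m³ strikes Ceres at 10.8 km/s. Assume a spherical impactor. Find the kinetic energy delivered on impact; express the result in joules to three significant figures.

v = 10800 m/s.
Mass m = (π/6) ρ d³ = (π/6) × 1260 × (24.6)³ = 9.821 × 10^6 kg
E = ½ m v² = 0.5 × 9.821 × 10^6 × (10800)² = 5.728 × 10^14 J

E ≈ 5.73 × 10^14 J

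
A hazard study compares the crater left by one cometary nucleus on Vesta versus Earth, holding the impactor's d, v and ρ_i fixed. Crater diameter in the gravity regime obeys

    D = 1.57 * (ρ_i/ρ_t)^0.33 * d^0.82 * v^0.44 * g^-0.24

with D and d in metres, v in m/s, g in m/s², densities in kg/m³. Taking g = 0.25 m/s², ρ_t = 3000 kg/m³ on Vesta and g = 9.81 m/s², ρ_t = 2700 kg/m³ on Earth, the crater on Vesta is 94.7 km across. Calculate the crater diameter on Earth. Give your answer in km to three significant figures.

D ≈ 40.6 km

The impactor-only factors (d, v, ρ_i) cancel in the ratio, leaving D_Earth/D_Vesta = (g_Earth/g_Vesta)^-0.24 · (ρ_t,Vesta/ρ_t,Earth)^0.33.
(9.81/0.25)^-0.24 = 39.24^-0.24 = 0.4145
(3000/2700)^0.33 = 1.111^0.33 = 1.035
Ratio = 0.4145 × 1.035 = 0.4290
D_Earth = 0.4290 × 94.7 km = 40.6 km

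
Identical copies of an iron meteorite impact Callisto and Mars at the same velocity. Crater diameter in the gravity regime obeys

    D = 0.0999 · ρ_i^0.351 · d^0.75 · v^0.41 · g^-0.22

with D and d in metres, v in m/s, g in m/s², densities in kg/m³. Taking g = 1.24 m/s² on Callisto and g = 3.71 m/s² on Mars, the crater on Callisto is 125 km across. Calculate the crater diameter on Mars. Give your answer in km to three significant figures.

D ≈ 98.2 km

All impactor-dependent factors cancel in the ratio, leaving D_Mars/D_Callisto = (g_Mars/g_Callisto)^-0.22.
(3.71/1.24)^-0.22 = 2.992^-0.22 = 0.7858
D_Mars = 0.7858 × 125 km = 98.2 km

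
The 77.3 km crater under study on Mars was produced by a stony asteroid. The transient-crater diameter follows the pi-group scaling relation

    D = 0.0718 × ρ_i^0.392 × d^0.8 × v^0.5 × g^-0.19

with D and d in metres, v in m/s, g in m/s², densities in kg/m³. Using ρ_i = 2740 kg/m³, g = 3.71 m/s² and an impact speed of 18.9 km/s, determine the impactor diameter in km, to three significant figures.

Rearranging for d: d = [D / (0.0718 · 2740^0.392 · 18900^0.5 · 3.71^-0.19)]^(1/0.8).
D = 77300 m.
2740^0.392 = 22.26
18900^0.5 = 137.5
3.71^-0.19 = 0.7795
Denominator = 0.0718 × 22.26 × 137.5 × 0.7795 = 171.3
D / 171.3 = 77300 / 171.3 = 451.3
d = 451.3^(1/0.8) = 451.3^1.25 = 2080 m

d ≈ 2.08 km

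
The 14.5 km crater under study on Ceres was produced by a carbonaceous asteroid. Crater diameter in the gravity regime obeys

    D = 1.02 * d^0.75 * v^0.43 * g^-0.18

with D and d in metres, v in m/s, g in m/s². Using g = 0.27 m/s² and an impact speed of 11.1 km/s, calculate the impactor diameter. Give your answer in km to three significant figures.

d ≈ 1.21 km

Rearranging for d: d = [D / (1.02 · 11100^0.43 · 0.27^-0.18)]^(1/0.75).
D = 14500 m.
11100^0.43 = 54.89
0.27^-0.18 = 1.266
Denominator = 1.02 × 54.89 × 1.266 = 70.88
D / 70.88 = 14500 / 70.88 = 204.6
d = 204.6^(1/0.75) = 204.6^1.3333 = 1205 m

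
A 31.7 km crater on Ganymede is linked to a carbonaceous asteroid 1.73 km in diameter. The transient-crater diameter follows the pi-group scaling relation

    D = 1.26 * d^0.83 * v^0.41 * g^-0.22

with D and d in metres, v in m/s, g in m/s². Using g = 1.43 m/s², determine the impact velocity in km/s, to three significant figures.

Rearranging for v: v = [D / (1.26 · 1730^0.83 · 1.43^-0.22)]^(1/0.41).
D = 31700 m.
1730^0.83 = 487.1
1.43^-0.22 = 0.9243
Denominator = 1.26 × 487.1 × 0.9243 = 567.3
D / 567.3 = 31700 / 567.3 = 55.88
v = 55.88^(1/0.41) = 55.88^2.439 = 18262 m/s

v ≈ 18.3 km/s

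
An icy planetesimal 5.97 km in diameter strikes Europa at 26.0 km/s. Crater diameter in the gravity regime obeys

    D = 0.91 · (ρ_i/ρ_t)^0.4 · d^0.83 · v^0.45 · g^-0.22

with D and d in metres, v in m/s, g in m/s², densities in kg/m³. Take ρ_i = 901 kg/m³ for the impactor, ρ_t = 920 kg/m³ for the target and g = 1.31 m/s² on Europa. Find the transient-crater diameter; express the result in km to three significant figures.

In SI units: d = 5970 m, v = 26000 m/s.
(ρ_i/ρ_t)^0.4 = (901/920)^0.4 = 0.9917
d^0.83 = 5970^0.83 = 1362
v^0.45 = 26000^0.45 = 96.99
g^-0.22 = 1.31^-0.22 = 0.9423
D = 0.91 × 0.9917 × 1362 × 96.99 × 0.9423 = 1.123 × 10^5 m
   = 112.3 km

D ≈ 112 km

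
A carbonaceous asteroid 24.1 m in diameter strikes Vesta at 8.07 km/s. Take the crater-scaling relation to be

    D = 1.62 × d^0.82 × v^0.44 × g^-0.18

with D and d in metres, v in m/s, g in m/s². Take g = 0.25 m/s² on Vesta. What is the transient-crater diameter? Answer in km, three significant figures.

D ≈ 1.48 km

In SI units: v = 8070 m/s.
d^0.82 = 24.1^0.82 = 13.59
v^0.44 = 8070^0.44 = 52.36
g^-0.18 = 0.25^-0.18 = 1.283
D = 1.62 × 13.59 × 52.36 × 1.283 = 1479 m
   = 1.479 km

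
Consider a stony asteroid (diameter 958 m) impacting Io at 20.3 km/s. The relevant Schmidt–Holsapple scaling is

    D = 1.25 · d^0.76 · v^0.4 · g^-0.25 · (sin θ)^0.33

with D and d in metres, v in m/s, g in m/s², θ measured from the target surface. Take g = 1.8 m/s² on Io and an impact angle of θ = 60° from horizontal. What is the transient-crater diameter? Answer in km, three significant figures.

D ≈ 10.0 km

In SI units: v = 20300 m/s.
d^0.76 = 958^0.76 = 184.4
v^0.4 = 20300^0.4 = 52.84
g^-0.25 = 1.8^-0.25 = 0.8633
(sin 60°)^0.33 = 0.8660^0.33 = 0.9536
D = 1.25 × 184.4 × 52.84 × 0.8633 × 0.9536 = 10027 m
   = 10.03 km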